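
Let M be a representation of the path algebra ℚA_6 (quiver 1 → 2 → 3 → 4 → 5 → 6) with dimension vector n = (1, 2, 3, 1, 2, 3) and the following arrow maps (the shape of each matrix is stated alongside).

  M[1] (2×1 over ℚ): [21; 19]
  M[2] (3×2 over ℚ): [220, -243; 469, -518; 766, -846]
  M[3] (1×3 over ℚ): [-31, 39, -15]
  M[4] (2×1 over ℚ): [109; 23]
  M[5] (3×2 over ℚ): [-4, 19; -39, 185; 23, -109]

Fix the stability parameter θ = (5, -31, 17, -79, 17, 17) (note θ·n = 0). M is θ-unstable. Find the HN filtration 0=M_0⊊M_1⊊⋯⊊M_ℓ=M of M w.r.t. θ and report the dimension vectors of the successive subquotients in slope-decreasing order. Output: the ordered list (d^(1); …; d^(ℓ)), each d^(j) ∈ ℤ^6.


Via rank(M_{q-1}∘⋯∘M_p): M ≅ I[1,3], I[2,6], I[3,3], I[5,6], I[6,6].
μ_θ-semistable layers: μ^(1)=17; μ^(2)=-13; μ^(3)=-31

((0, 0, 2, 0, 2, 3); (1, 1, 0, 0, 0, 0); (0, 1, 1, 1, 0, 0))


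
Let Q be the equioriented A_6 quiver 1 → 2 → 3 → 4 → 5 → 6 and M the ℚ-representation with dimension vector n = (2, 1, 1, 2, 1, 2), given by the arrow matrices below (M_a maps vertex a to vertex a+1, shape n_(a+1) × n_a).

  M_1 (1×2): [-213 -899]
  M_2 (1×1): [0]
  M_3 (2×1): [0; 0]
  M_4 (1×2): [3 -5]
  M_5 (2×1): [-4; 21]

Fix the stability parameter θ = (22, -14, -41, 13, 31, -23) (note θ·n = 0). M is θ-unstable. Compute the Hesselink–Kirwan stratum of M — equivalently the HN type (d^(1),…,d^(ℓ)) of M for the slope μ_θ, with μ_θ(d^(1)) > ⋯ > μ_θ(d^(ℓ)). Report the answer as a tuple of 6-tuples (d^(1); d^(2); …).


Interval decomposition of M: I[1,1], I[1,2], I[3,3], I[4,4], I[4,6], I[6,6].
HN type (ℓ=6): μ^(1)=22; μ^(2)=13; μ^(3)=7; μ^(4)=4; μ^(5)=-23; μ^(6)=-41

((1, 0, 0, 0, 0, 0); (0, 0, 0, 1, 0, 0); (0, 0, 0, 1, 1, 1); (1, 1, 0, 0, 0, 0); (0, 0, 0, 0, 0, 1); (0, 0, 1, 0, 0, 0))


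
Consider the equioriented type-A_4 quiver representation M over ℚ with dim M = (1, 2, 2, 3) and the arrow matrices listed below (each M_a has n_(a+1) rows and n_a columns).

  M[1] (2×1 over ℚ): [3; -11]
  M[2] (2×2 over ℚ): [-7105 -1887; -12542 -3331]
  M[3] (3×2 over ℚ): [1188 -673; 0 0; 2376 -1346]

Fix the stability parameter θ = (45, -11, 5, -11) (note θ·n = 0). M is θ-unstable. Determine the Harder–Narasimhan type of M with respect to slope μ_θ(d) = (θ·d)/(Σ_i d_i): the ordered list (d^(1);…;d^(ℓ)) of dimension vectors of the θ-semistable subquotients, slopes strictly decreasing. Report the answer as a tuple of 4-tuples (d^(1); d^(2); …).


Via rank(M_{q-1}∘⋯∘M_p): M ≅ I[1,4], I[2,3], I[4,4]^2.
μ_θ-semistable layers: μ^(1)=7; μ^(2)=5; μ^(3)=-11

((1, 1, 1, 1); (0, 0, 1, 0); (0, 1, 0, 2))


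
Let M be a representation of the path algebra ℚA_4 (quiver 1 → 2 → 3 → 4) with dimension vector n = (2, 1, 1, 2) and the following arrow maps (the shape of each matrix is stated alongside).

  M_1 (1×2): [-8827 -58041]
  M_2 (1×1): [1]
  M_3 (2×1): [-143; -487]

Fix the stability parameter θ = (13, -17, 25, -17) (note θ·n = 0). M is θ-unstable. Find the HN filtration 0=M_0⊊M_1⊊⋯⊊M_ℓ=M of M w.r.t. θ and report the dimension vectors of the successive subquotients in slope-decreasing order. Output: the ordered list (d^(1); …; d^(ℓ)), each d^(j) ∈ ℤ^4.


Via rank(M_{q-1}∘⋯∘M_p): M ≅ I[1,1], I[1,4], I[4,4].
μ_θ-semistable layers: μ^(1)=13; μ^(2)=4; μ^(3)=-2; μ^(4)=-17

((1, 0, 0, 0); (0, 0, 1, 1); (1, 1, 0, 0); (0, 0, 0, 1))


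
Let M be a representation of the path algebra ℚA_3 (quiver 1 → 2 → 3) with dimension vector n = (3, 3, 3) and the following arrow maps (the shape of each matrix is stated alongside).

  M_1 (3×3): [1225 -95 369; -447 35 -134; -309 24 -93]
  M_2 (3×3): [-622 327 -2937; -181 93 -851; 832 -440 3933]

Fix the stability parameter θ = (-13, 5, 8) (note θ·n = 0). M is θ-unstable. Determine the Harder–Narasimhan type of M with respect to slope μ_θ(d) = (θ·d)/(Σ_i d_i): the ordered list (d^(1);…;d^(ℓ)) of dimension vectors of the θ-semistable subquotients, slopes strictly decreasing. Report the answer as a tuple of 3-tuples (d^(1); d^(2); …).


Barcode: M ≅ I[1,3]^3. HN layers by μ_θ (3 steps, strictly decreasing):
  μ^(1)=8; μ^(2)=5; μ^(3)=-13

((0, 0, 3); (0, 3, 0); (3, 0, 0))


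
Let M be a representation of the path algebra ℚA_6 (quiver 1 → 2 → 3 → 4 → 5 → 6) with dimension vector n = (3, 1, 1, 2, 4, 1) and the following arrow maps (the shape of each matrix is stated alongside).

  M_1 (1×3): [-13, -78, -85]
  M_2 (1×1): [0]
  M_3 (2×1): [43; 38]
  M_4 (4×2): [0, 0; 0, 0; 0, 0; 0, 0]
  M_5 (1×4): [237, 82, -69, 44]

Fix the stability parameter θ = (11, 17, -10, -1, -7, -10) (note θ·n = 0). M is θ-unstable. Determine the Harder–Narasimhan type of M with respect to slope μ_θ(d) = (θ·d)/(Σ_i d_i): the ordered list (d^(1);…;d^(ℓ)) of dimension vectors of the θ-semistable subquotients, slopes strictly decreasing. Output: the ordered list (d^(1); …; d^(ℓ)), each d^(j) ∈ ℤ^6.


Via rank(M_{q-1}∘⋯∘M_p): M ≅ I[1,1]^2, I[1,2], I[3,4], I[4,4], I[5,5]^3, I[5,6].
μ_θ-semistable layers: μ^(1)=17; μ^(2)=11; μ^(3)=-1; μ^(4)=-7; μ^(5)=-17/2; μ^(6)=-10

((0, 1, 0, 0, 0, 0); (3, 0, 0, 0, 0, 0); (0, 0, 0, 2, 0, 0); (0, 0, 0, 0, 3, 0); (0, 0, 0, 0, 1, 1); (0, 0, 1, 0, 0, 0))


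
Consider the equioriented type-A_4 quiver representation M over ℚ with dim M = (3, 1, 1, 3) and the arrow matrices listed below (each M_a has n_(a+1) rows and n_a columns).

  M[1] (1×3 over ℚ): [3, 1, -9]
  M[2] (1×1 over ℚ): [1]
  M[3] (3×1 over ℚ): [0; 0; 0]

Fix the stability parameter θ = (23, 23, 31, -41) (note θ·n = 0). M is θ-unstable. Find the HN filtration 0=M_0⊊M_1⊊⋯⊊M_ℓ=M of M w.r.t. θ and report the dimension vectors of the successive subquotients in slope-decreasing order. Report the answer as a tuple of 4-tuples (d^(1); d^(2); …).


Interval decomposition of M: I[1,1]^2, I[1,3], I[4,4]^3.
HN type (ℓ=3): μ^(1)=31; μ^(2)=23; μ^(3)=-41

((0, 0, 1, 0); (3, 1, 0, 0); (0, 0, 0, 3))


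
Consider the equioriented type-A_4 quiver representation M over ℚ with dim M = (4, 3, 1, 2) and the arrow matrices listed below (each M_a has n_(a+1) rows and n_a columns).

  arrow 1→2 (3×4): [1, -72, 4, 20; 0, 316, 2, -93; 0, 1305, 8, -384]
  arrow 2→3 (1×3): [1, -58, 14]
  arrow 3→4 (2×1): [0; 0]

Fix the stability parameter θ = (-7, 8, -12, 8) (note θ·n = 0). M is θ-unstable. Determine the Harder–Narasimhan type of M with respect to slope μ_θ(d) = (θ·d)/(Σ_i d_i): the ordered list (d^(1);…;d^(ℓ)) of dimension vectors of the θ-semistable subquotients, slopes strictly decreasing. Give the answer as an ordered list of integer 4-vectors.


Interval decomposition of M: I[1,1], I[1,2]^2, I[1,3], I[4,4]^2.
HN type (ℓ=3): μ^(1)=8; μ^(2)=-2; μ^(3)=-7

((0, 2, 0, 2); (0, 1, 1, 0); (4, 0, 0, 0))


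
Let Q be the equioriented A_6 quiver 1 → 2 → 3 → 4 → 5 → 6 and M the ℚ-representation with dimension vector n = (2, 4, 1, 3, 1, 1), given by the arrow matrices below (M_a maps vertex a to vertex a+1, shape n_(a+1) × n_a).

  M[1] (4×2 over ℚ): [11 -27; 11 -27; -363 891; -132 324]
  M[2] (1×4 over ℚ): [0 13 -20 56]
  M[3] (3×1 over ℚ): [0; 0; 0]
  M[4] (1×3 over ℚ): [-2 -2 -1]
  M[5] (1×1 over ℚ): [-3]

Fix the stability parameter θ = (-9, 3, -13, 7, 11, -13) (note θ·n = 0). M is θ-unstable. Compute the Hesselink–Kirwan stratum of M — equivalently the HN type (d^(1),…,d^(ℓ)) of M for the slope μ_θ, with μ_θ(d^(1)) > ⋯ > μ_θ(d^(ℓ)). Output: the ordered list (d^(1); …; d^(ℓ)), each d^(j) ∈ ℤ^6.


Via rank(M_{q-1}∘⋯∘M_p): M ≅ I[1,1], I[1,3], I[2,2]^3, I[4,4]^2, I[4,6].
μ_θ-semistable layers: μ^(1)=7; μ^(2)=3; μ^(3)=5/3; μ^(4)=-5; μ^(5)=-9

((0, 0, 0, 2, 0, 0); (0, 3, 0, 0, 0, 0); (0, 0, 0, 1, 1, 1); (0, 1, 1, 0, 0, 0); (2, 0, 0, 0, 0, 0))


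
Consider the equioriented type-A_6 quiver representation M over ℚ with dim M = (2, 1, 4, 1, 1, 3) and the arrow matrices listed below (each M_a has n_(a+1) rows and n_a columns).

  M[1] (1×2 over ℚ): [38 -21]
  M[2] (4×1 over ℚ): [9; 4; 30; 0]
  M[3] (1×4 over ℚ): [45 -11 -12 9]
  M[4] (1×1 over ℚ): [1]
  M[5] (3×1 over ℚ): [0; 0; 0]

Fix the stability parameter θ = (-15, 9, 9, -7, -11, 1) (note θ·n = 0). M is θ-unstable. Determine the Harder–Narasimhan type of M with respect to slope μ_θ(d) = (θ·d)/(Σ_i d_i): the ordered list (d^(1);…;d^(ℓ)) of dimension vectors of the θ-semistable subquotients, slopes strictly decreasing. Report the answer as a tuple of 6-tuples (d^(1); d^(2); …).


Interval decomposition of M: I[1,1], I[1,5], I[3,3]^3, I[6,6]^3.
HN type (ℓ=4): μ^(1)=9; μ^(2)=1; μ^(3)=0; μ^(4)=-15

((0, 0, 3, 0, 0, 0); (0, 0, 0, 0, 0, 3); (0, 1, 1, 1, 1, 0); (2, 0, 0, 0, 0, 0))


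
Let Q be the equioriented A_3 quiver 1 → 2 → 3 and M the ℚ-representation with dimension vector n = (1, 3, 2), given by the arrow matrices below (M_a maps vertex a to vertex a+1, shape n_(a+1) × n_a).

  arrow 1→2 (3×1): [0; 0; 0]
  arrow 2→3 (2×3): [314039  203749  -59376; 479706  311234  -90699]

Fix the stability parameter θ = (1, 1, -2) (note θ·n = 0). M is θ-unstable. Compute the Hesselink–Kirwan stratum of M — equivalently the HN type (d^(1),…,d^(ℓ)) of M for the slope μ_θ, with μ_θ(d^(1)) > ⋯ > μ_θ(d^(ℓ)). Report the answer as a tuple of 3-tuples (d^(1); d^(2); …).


Barcode: M ≅ I[1,1], I[2,2], I[2,3]^2. HN layers by μ_θ (2 steps, strictly decreasing):
  μ^(1)=1; μ^(2)=-1/2

((1, 1, 0); (0, 2, 2))


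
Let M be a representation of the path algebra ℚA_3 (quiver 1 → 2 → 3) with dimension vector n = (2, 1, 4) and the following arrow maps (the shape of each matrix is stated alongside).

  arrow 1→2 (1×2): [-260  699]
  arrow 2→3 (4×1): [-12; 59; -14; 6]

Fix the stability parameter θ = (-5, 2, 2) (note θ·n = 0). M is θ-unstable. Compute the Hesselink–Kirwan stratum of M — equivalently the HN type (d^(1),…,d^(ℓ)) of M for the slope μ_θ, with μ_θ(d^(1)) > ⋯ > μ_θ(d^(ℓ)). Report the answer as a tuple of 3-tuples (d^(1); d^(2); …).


Via rank(M_{q-1}∘⋯∘M_p): M ≅ I[1,1], I[1,3], I[3,3]^3.
μ_θ-semistable layers: μ^(1)=2; μ^(2)=-5

((0, 1, 4); (2, 0, 0))


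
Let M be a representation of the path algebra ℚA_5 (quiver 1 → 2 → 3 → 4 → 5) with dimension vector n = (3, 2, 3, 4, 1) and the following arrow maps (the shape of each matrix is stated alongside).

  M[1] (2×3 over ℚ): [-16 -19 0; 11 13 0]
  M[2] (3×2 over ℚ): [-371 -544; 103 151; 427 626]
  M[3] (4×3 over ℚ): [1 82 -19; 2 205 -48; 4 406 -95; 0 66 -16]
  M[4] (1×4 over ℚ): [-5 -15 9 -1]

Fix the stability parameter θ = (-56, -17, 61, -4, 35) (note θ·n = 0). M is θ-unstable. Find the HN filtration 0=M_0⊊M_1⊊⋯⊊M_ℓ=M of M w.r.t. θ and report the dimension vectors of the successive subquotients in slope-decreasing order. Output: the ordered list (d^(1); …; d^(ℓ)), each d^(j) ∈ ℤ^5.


Barcode: M ≅ I[1,1], I[1,4], I[1,5], I[3,4], I[4,4]. HN layers by μ_θ (5 steps, strictly decreasing):
  μ^(1)=35; μ^(2)=57/2; μ^(3)=-4; μ^(4)=-17; μ^(5)=-56

((0, 0, 0, 0, 1); (0, 0, 3, 3, 0); (0, 0, 0, 1, 0); (0, 2, 0, 0, 0); (3, 0, 0, 0, 0))


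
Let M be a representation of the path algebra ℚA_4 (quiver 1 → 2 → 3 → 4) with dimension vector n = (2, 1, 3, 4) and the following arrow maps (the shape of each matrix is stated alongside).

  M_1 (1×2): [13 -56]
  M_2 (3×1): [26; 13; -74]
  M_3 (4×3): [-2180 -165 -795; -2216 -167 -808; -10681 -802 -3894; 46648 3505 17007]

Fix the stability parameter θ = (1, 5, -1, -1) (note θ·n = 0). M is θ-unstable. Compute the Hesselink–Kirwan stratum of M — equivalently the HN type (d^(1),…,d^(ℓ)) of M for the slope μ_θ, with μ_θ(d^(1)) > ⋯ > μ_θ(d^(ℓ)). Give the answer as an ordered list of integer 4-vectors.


Barcode: M ≅ I[1,1], I[1,4], I[3,4]^2, I[4,4]. HN layers by μ_θ (2 steps, strictly decreasing):
  μ^(1)=1; μ^(2)=-1

((2, 1, 1, 1); (0, 0, 2, 3))


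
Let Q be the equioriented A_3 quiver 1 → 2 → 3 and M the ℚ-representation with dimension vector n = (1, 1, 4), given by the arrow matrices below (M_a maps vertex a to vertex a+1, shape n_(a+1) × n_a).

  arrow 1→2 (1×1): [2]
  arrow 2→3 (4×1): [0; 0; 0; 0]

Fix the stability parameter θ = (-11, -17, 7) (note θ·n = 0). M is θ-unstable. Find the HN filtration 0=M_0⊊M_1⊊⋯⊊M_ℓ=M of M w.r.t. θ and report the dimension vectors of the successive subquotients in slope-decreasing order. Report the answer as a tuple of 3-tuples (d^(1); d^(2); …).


Interval decomposition of M: I[1,2], I[3,3]^4.
HN type (ℓ=2): μ^(1)=7; μ^(2)=-14

((0, 0, 4); (1, 1, 0))


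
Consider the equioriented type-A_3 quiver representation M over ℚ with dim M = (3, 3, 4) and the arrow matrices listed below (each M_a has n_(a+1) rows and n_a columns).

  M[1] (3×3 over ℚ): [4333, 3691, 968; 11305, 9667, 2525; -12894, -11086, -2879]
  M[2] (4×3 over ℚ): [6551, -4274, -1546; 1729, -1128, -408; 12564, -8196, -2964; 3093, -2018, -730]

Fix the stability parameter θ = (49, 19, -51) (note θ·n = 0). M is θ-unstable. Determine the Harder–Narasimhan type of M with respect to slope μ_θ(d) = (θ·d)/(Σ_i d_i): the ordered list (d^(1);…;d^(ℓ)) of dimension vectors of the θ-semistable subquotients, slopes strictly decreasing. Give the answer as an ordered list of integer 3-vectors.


Interval decomposition of M: I[1,1], I[1,3]^2, I[2,2], I[3,3]^2.
HN type (ℓ=4): μ^(1)=49; μ^(2)=19; μ^(3)=17/3; μ^(4)=-51

((1, 0, 0); (0, 1, 0); (2, 2, 2); (0, 0, 2))


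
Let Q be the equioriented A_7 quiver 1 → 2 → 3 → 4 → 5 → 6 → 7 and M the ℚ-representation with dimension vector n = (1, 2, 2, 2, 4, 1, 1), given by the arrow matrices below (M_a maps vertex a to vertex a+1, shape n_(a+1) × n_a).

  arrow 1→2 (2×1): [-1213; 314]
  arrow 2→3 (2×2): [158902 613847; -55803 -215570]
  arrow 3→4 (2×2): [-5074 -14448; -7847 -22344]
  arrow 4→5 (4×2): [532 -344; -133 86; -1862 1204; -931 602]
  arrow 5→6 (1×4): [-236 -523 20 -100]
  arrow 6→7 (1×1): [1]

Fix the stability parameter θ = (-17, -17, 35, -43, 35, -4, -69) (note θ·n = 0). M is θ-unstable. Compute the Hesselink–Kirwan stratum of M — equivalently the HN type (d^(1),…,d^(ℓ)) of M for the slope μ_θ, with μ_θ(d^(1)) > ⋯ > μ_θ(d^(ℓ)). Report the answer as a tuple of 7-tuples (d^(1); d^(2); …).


Interval decomposition of M: I[1,3], I[2,4], I[4,7], I[5,5]^3.
HN type (ℓ=5): μ^(1)=35; μ^(2)=-4; μ^(3)=-38/3; μ^(4)=-17; μ^(5)=-43

((0, 0, 1, 0, 3, 0, 0); (0, 0, 1, 1, 0, 0, 0); (0, 0, 0, 0, 1, 1, 1); (1, 2, 0, 0, 0, 0, 0); (0, 0, 0, 1, 0, 0, 0))


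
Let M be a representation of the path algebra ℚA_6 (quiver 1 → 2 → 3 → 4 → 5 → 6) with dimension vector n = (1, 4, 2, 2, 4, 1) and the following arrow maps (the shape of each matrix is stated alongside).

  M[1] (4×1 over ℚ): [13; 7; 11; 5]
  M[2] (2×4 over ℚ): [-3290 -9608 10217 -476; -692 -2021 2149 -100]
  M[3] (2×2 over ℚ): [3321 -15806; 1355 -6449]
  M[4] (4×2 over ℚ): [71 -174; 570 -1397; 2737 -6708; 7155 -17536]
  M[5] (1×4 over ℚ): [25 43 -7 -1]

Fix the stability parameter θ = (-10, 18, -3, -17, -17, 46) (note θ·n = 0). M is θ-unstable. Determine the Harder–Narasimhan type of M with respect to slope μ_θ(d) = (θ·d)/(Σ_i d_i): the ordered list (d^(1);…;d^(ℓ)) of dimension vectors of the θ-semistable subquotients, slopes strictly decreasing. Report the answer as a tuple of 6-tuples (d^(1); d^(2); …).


Interval decomposition of M: I[1,6], I[2,2]^2, I[2,5], I[5,5]^2.
HN type (ℓ=5): μ^(1)=46; μ^(2)=18; μ^(3)=-19/4; μ^(4)=-10; μ^(5)=-17

((0, 0, 0, 0, 0, 1); (0, 2, 0, 0, 0, 0); (0, 2, 2, 2, 2, 0); (1, 0, 0, 0, 0, 0); (0, 0, 0, 0, 2, 0))


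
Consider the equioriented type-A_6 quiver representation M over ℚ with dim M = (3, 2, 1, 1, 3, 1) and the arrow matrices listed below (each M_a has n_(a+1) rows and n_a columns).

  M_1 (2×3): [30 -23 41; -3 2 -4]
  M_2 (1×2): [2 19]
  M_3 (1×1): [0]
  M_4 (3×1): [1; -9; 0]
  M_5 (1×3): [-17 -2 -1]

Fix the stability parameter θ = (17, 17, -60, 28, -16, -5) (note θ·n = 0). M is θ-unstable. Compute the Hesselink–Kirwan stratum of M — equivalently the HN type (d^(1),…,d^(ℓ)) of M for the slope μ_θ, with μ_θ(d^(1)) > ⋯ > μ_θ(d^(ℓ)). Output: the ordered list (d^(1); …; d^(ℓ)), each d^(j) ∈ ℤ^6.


Interval decomposition of M: I[1,1], I[1,2], I[1,3], I[4,6], I[5,5]^2.
HN type (ℓ=4): μ^(1)=17; μ^(2)=7/3; μ^(3)=-26/3; μ^(4)=-16

((2, 1, 0, 0, 0, 0); (0, 0, 0, 1, 1, 1); (1, 1, 1, 0, 0, 0); (0, 0, 0, 0, 2, 0))


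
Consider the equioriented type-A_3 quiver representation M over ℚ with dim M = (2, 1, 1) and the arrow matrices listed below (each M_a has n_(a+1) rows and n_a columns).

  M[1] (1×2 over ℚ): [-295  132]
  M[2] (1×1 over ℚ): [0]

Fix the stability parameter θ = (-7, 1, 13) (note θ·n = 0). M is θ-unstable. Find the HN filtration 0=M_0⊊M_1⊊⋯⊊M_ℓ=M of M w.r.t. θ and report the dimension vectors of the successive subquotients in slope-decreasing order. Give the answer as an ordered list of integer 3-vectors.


Barcode: M ≅ I[1,1], I[1,2], I[3,3]. HN layers by μ_θ (3 steps, strictly decreasing):
  μ^(1)=13; μ^(2)=1; μ^(3)=-7

((0, 0, 1); (0, 1, 0); (2, 0, 0))


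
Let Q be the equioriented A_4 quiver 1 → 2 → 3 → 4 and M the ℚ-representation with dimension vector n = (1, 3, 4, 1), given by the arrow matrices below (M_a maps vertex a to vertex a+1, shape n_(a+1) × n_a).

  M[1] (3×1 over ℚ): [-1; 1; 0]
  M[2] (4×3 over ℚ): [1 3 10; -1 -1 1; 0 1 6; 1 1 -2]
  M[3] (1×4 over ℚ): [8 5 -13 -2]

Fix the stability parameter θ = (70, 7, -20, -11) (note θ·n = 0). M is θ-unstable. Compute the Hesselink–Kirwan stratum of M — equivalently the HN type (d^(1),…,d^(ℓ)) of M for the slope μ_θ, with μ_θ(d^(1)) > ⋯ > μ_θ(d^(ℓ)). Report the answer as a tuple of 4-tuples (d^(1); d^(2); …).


Via rank(M_{q-1}∘⋯∘M_p): M ≅ I[1,4], I[2,3]^2, I[3,3].
μ_θ-semistable layers: μ^(1)=23/2; μ^(2)=-13/2; μ^(3)=-20

((1, 1, 1, 1); (0, 2, 2, 0); (0, 0, 1, 0))


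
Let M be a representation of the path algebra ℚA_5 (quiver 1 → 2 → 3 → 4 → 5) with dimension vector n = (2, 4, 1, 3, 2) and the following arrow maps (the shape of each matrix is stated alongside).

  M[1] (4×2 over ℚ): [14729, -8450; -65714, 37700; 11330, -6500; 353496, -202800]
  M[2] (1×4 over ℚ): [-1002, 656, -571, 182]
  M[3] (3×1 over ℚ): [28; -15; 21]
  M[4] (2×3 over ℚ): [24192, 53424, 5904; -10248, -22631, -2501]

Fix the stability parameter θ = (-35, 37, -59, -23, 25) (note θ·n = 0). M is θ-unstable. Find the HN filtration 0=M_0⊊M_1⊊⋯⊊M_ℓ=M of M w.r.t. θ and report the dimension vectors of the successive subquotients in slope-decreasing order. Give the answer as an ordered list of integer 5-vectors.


Interval decomposition of M: I[1,1], I[1,2], I[2,2]^2, I[2,4], I[4,4], I[4,5], I[5,5].
HN type (ℓ=5): μ^(1)=37; μ^(2)=25; μ^(3)=-15; μ^(4)=-23; μ^(5)=-35

((0, 3, 0, 0, 0); (0, 0, 0, 0, 2); (0, 1, 1, 1, 0); (0, 0, 0, 2, 0); (2, 0, 0, 0, 0))


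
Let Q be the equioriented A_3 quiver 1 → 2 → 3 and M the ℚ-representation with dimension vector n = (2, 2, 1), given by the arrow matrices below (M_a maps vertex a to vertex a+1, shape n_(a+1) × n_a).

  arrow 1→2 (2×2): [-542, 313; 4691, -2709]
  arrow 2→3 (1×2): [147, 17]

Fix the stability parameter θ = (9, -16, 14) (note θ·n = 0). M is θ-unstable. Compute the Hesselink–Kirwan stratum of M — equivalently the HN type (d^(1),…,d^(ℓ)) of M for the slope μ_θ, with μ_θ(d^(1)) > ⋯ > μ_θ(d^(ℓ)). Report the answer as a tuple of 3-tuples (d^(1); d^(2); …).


Barcode: M ≅ I[1,2], I[1,3]. HN layers by μ_θ (2 steps, strictly decreasing):
  μ^(1)=14; μ^(2)=-7/2

((0, 0, 1); (2, 2, 0))


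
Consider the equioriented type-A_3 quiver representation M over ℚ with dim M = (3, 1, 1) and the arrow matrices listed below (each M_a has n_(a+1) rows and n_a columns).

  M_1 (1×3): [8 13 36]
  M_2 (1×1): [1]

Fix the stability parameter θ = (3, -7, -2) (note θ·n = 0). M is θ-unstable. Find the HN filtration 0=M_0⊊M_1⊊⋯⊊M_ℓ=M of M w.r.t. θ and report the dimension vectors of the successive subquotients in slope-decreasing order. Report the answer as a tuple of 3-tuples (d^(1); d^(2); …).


Via rank(M_{q-1}∘⋯∘M_p): M ≅ I[1,1]^2, I[1,3].
μ_θ-semistable layers: μ^(1)=3; μ^(2)=-2

((2, 0, 0); (1, 1, 1))


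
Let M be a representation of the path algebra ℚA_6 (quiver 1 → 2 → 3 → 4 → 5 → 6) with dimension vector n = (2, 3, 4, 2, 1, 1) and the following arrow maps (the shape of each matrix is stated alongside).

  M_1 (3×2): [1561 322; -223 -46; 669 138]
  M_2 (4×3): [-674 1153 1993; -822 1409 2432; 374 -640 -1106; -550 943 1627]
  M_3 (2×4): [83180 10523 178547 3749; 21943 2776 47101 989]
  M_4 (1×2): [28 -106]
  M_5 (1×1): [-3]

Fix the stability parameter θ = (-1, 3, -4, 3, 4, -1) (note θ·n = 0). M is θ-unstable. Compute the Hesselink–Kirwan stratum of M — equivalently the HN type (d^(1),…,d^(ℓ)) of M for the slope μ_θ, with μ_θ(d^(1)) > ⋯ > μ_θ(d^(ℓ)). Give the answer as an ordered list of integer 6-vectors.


Interval decomposition of M: I[1,1], I[1,6], I[2,3], I[2,4], I[3,3].
HN type (ℓ=5): μ^(1)=3; μ^(2)=2; μ^(3)=-1/2; μ^(4)=-1; μ^(5)=-4

((0, 0, 0, 1, 0, 0); (0, 0, 0, 1, 1, 1); (0, 3, 3, 0, 0, 0); (2, 0, 0, 0, 0, 0); (0, 0, 1, 0, 0, 0))


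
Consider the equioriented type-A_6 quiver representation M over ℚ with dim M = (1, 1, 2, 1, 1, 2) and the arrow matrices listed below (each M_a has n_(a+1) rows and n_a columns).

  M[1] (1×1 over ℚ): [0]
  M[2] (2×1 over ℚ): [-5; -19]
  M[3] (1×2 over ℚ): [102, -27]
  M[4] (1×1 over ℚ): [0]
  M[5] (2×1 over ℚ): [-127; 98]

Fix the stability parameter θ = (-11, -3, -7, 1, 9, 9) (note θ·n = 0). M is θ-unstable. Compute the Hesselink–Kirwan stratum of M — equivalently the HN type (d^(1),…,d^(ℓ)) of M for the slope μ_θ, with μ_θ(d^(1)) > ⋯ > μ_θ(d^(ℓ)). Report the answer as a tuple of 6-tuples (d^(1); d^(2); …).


Barcode: M ≅ I[1,1], I[2,4], I[3,3], I[5,6], I[6,6]. HN layers by μ_θ (5 steps, strictly decreasing):
  μ^(1)=9; μ^(2)=1; μ^(3)=-5; μ^(4)=-7; μ^(5)=-11

((0, 0, 0, 0, 1, 2); (0, 0, 0, 1, 0, 0); (0, 1, 1, 0, 0, 0); (0, 0, 1, 0, 0, 0); (1, 0, 0, 0, 0, 0))


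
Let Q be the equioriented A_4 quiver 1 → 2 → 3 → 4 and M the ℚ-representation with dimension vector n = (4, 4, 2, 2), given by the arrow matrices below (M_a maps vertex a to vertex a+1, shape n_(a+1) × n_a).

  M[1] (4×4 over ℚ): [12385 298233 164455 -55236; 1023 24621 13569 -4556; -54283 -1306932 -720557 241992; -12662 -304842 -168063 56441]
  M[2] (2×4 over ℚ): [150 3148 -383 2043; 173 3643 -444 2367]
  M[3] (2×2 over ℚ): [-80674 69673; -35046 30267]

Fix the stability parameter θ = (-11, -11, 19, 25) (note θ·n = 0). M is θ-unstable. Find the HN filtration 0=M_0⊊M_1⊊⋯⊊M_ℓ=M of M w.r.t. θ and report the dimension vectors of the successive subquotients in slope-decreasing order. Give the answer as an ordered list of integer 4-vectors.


Barcode: M ≅ I[1,1], I[1,2], I[1,3], I[1,4], I[2,2], I[4,4]. HN layers by μ_θ (3 steps, strictly decreasing):
  μ^(1)=25; μ^(2)=19; μ^(3)=-11

((0, 0, 0, 2); (0, 0, 2, 0); (4, 4, 0, 0))


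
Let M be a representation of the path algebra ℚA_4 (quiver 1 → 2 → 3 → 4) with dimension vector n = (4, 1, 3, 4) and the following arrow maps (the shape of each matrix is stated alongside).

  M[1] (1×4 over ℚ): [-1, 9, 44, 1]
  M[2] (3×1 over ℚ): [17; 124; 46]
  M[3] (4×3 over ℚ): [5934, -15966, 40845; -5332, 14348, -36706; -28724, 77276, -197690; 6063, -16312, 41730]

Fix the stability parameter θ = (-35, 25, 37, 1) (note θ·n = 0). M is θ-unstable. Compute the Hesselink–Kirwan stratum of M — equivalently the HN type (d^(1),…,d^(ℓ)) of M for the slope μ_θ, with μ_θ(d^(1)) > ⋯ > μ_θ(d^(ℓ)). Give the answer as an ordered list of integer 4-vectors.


Interval decomposition of M: I[1,1]^3, I[1,4], I[3,3], I[3,4], I[4,4]^2.
HN type (ℓ=5): μ^(1)=37; μ^(2)=21; μ^(3)=19; μ^(4)=1; μ^(5)=-35

((0, 0, 1, 0); (0, 1, 1, 1); (0, 0, 1, 1); (0, 0, 0, 2); (4, 0, 0, 0))


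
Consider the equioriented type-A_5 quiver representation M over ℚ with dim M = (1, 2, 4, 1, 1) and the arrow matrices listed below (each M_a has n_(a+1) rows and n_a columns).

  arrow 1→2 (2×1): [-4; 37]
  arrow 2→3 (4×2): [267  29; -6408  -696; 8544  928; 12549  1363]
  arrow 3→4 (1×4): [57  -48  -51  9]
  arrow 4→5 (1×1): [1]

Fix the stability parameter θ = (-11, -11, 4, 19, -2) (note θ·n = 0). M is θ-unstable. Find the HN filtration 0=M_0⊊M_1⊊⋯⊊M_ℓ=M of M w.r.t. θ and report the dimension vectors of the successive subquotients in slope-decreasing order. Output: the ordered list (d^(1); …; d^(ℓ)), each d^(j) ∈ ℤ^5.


Barcode: M ≅ I[1,3], I[2,2], I[3,3]^2, I[3,5]. HN layers by μ_θ (3 steps, strictly decreasing):
  μ^(1)=17/2; μ^(2)=4; μ^(3)=-11

((0, 0, 0, 1, 1); (0, 0, 4, 0, 0); (1, 2, 0, 0, 0))


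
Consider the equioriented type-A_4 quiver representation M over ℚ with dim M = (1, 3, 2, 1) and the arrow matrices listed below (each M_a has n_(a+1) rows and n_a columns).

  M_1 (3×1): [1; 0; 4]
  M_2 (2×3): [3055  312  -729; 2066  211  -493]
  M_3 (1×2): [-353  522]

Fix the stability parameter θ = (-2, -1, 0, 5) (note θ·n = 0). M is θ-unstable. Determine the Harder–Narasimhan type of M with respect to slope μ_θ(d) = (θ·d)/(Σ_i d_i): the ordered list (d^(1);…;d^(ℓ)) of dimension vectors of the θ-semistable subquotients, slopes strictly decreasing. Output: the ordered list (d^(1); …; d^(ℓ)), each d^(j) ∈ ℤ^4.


Barcode: M ≅ I[1,4], I[2,2], I[2,3]. HN layers by μ_θ (4 steps, strictly decreasing):
  μ^(1)=5; μ^(2)=0; μ^(3)=-1; μ^(4)=-2

((0, 0, 0, 1); (0, 0, 2, 0); (0, 3, 0, 0); (1, 0, 0, 0))


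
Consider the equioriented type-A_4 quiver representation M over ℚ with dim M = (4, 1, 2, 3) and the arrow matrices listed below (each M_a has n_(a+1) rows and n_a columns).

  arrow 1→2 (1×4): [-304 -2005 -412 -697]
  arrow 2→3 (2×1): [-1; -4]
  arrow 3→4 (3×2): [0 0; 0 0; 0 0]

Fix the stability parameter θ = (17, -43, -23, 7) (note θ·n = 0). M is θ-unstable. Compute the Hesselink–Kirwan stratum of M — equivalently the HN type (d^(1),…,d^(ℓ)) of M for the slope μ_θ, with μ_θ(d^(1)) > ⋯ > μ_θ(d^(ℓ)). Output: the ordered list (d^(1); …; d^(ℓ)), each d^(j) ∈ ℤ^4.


Interval decomposition of M: I[1,1]^3, I[1,3], I[3,3], I[4,4]^3.
HN type (ℓ=4): μ^(1)=17; μ^(2)=7; μ^(3)=-49/3; μ^(4)=-23

((3, 0, 0, 0); (0, 0, 0, 3); (1, 1, 1, 0); (0, 0, 1, 0))


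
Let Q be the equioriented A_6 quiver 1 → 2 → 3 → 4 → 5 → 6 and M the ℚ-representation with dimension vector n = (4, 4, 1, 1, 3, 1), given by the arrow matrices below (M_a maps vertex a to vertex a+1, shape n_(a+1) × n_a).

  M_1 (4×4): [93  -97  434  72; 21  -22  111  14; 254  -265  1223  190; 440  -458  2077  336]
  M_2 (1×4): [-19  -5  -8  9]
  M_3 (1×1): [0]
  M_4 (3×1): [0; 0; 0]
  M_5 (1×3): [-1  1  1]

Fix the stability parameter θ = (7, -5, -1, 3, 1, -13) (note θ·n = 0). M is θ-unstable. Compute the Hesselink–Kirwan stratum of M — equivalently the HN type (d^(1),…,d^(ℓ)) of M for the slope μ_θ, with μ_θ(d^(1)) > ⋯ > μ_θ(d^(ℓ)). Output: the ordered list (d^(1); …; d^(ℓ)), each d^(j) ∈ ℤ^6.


Via rank(M_{q-1}∘⋯∘M_p): M ≅ I[1,2]^3, I[1,3], I[4,4], I[5,5]^2, I[5,6].
μ_θ-semistable layers: μ^(1)=3; μ^(2)=1; μ^(3)=1/3; μ^(4)=-6

((0, 0, 0, 1, 0, 0); (3, 3, 0, 0, 2, 0); (1, 1, 1, 0, 0, 0); (0, 0, 0, 0, 1, 1))


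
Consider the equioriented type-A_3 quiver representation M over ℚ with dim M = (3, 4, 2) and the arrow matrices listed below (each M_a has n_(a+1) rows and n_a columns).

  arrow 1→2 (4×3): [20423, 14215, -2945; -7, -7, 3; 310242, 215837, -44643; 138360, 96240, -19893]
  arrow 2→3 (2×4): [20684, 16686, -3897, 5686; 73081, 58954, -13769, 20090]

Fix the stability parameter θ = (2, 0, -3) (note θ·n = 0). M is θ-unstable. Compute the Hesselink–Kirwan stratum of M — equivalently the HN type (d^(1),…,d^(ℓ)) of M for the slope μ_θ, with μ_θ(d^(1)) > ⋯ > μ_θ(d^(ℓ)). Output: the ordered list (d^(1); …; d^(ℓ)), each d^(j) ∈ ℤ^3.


Barcode: M ≅ I[1,2], I[1,3]^2, I[2,2]. HN layers by μ_θ (3 steps, strictly decreasing):
  μ^(1)=1; μ^(2)=0; μ^(3)=-1/3

((1, 1, 0); (0, 1, 0); (2, 2, 2))


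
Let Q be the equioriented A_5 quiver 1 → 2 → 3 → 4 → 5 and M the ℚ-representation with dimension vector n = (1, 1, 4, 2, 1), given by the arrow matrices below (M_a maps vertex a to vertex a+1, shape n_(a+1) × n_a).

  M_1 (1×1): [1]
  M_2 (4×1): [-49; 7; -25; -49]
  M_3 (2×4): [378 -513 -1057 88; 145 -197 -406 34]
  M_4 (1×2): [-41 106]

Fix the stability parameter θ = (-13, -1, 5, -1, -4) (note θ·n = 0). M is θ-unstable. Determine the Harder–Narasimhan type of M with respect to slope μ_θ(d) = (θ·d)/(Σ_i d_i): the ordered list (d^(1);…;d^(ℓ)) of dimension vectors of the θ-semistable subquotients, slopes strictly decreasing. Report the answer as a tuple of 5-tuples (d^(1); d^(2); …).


Via rank(M_{q-1}∘⋯∘M_p): M ≅ I[1,3], I[3,3], I[3,4], I[3,5].
μ_θ-semistable layers: μ^(1)=5; μ^(2)=2; μ^(3)=0; μ^(4)=-1; μ^(5)=-13

((0, 0, 2, 0, 0); (0, 0, 1, 1, 0); (0, 0, 1, 1, 1); (0, 1, 0, 0, 0); (1, 0, 0, 0, 0))


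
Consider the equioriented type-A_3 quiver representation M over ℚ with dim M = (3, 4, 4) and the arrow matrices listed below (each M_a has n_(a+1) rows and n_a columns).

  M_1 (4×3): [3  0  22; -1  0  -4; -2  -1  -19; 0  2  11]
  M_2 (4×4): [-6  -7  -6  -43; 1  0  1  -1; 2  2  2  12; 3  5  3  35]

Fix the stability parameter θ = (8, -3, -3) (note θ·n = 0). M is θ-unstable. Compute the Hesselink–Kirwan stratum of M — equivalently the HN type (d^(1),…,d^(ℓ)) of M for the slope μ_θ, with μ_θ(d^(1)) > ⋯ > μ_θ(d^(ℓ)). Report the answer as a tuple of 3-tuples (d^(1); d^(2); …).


Via rank(M_{q-1}∘⋯∘M_p): M ≅ I[1,3]^3, I[2,2], I[3,3].
μ_θ-semistable layers: μ^(1)=2/3; μ^(2)=-3

((3, 3, 3); (0, 1, 1))


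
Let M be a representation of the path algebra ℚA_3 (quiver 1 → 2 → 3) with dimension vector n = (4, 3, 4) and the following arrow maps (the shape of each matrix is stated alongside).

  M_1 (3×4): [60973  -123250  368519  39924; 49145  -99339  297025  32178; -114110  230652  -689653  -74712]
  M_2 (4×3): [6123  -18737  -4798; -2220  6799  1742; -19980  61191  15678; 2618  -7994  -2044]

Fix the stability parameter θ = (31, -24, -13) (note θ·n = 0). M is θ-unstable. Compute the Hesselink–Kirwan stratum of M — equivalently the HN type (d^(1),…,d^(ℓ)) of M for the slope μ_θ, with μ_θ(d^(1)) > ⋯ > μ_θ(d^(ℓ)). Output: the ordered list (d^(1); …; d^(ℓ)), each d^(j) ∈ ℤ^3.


Via rank(M_{q-1}∘⋯∘M_p): M ≅ I[1,1], I[1,2], I[1,3]^2, I[3,3]^2.
μ_θ-semistable layers: μ^(1)=31; μ^(2)=7/2; μ^(3)=-2; μ^(4)=-13

((1, 0, 0); (1, 1, 0); (2, 2, 2); (0, 0, 2))


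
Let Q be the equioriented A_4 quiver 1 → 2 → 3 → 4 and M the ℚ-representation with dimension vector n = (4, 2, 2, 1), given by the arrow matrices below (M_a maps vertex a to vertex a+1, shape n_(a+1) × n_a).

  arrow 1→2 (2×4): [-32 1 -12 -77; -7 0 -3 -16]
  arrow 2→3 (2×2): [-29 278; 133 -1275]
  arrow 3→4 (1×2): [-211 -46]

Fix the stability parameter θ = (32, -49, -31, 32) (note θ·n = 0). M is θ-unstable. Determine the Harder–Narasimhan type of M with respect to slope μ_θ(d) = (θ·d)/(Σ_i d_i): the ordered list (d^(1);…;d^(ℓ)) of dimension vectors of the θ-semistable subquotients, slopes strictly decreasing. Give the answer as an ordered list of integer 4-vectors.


Barcode: M ≅ I[1,1]^2, I[1,3], I[1,4]. HN layers by μ_θ (2 steps, strictly decreasing):
  μ^(1)=32; μ^(2)=-16

((2, 0, 0, 1); (2, 2, 2, 0))


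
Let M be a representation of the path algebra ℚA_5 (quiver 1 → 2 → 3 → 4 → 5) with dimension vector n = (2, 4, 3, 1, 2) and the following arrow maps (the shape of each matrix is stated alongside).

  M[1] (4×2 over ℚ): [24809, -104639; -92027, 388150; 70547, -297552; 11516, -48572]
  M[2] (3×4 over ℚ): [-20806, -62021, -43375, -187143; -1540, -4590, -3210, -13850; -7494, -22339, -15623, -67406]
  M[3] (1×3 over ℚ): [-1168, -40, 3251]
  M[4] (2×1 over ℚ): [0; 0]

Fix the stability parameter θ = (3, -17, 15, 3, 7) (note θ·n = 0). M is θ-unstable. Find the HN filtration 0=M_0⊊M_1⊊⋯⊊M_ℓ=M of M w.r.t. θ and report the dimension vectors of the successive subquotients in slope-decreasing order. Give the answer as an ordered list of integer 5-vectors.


Interval decomposition of M: I[1,2], I[1,4], I[2,2], I[2,3], I[3,3], I[5,5]^2.
HN type (ℓ=5): μ^(1)=15; μ^(2)=9; μ^(3)=7; μ^(4)=-7; μ^(5)=-17

((0, 0, 2, 0, 0); (0, 0, 1, 1, 0); (0, 0, 0, 0, 2); (2, 2, 0, 0, 0); (0, 2, 0, 0, 0))


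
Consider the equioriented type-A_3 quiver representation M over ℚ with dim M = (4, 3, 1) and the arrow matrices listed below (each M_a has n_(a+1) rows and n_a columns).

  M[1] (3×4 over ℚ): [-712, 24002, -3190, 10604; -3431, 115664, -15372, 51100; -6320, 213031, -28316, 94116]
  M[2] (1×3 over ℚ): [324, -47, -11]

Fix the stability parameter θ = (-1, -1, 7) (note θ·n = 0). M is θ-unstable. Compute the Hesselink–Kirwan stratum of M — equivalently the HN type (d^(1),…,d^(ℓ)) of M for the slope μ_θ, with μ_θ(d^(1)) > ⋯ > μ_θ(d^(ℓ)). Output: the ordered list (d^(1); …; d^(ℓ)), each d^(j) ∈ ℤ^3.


Barcode: M ≅ I[1,1], I[1,2]^2, I[1,3]. HN layers by μ_θ (2 steps, strictly decreasing):
  μ^(1)=7; μ^(2)=-1

((0, 0, 1); (4, 3, 0))


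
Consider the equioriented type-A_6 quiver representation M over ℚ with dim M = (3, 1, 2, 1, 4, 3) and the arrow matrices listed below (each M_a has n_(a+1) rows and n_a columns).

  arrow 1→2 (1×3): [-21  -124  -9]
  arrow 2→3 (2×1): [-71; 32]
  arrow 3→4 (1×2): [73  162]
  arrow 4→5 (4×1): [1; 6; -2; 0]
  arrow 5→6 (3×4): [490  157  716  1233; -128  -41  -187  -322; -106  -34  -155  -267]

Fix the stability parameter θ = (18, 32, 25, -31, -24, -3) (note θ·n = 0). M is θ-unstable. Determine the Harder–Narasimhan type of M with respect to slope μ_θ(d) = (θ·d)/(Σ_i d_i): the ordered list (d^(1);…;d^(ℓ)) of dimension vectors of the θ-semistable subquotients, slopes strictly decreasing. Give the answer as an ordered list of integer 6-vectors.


Barcode: M ≅ I[1,1]^2, I[1,5], I[3,3], I[5,5], I[5,6]^2, I[6,6]. HN layers by μ_θ (5 steps, strictly decreasing):
  μ^(1)=25; μ^(2)=18; μ^(3)=4; μ^(4)=-3; μ^(5)=-24

((0, 0, 1, 0, 0, 0); (2, 0, 0, 0, 0, 0); (1, 1, 1, 1, 1, 0); (0, 0, 0, 0, 0, 3); (0, 0, 0, 0, 3, 0))


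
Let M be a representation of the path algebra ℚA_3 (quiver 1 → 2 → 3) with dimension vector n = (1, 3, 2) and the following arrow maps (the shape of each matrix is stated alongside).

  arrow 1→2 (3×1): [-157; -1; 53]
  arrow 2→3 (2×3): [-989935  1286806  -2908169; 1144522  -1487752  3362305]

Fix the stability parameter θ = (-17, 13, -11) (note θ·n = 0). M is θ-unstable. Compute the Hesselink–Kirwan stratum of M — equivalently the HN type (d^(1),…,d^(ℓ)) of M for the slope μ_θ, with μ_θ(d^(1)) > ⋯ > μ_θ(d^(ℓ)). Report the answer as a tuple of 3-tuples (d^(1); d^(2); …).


Interval decomposition of M: I[1,3], I[2,2], I[2,3].
HN type (ℓ=3): μ^(1)=13; μ^(2)=1; μ^(3)=-17

((0, 1, 0); (0, 2, 2); (1, 0, 0))


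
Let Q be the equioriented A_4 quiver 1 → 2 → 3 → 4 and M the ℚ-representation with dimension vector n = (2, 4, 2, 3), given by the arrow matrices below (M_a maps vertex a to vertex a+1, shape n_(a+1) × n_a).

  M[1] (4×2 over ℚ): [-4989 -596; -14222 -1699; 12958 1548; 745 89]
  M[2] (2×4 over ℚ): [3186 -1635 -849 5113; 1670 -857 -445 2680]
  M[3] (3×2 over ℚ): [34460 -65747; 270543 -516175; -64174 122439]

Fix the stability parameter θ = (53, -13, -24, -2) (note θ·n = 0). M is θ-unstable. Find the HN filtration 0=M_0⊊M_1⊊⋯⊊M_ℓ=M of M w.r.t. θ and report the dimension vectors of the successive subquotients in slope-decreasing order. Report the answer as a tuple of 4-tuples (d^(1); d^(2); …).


Interval decomposition of M: I[1,4]^2, I[2,2]^2, I[4,4].
HN type (ℓ=3): μ^(1)=7/2; μ^(2)=-2; μ^(3)=-13

((2, 2, 2, 2); (0, 0, 0, 1); (0, 2, 0, 0))


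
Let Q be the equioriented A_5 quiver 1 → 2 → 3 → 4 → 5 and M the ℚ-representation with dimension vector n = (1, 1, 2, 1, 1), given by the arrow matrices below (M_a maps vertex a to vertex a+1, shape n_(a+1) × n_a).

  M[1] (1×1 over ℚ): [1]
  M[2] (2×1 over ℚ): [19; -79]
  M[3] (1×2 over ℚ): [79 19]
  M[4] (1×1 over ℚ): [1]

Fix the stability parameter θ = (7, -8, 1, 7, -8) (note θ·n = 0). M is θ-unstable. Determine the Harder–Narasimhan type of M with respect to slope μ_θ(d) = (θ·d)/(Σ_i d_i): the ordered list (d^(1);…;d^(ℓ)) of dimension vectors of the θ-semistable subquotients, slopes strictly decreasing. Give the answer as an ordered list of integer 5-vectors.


Interval decomposition of M: I[1,3], I[3,5].
HN type (ℓ=3): μ^(1)=1; μ^(2)=0; μ^(3)=-1/2

((0, 0, 1, 0, 0); (0, 0, 1, 1, 1); (1, 1, 0, 0, 0))


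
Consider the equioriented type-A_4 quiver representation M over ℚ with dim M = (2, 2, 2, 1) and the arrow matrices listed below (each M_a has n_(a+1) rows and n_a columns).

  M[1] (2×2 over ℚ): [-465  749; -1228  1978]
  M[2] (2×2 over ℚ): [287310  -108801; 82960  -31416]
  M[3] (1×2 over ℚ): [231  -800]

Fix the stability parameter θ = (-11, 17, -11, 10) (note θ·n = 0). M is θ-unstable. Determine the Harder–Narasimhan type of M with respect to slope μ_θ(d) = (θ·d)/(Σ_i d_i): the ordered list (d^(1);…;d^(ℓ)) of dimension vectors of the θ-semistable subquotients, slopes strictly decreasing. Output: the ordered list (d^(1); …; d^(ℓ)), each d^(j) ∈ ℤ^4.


Interval decomposition of M: I[1,2], I[1,4], I[3,3].
HN type (ℓ=4): μ^(1)=17; μ^(2)=10; μ^(3)=3; μ^(4)=-11

((0, 1, 0, 0); (0, 0, 0, 1); (0, 1, 1, 0); (2, 0, 1, 0))


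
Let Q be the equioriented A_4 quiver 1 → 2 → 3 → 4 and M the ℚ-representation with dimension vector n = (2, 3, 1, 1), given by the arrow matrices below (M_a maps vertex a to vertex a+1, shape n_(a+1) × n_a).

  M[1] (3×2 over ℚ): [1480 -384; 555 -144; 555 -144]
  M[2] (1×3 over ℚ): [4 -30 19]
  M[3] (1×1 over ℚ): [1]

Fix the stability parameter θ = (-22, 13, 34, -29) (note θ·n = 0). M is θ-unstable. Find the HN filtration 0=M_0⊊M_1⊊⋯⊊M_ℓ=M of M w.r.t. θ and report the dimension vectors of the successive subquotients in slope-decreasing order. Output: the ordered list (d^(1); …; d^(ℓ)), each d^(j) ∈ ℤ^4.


Via rank(M_{q-1}∘⋯∘M_p): M ≅ I[1,1], I[1,4], I[2,2]^2.
μ_θ-semistable layers: μ^(1)=13; μ^(2)=6; μ^(3)=-22

((0, 2, 0, 0); (0, 1, 1, 1); (2, 0, 0, 0))


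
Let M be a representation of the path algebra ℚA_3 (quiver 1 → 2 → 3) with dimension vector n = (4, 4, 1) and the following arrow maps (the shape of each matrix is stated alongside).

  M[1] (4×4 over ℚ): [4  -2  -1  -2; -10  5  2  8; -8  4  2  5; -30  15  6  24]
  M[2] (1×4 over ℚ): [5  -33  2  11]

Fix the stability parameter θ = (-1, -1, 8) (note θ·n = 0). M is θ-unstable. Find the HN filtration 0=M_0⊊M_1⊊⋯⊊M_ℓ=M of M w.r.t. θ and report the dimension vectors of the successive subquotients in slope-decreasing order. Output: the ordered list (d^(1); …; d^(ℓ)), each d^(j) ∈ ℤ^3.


Interval decomposition of M: I[1,1], I[1,2]^2, I[1,3], I[2,2].
HN type (ℓ=2): μ^(1)=8; μ^(2)=-1

((0, 0, 1); (4, 4, 0))


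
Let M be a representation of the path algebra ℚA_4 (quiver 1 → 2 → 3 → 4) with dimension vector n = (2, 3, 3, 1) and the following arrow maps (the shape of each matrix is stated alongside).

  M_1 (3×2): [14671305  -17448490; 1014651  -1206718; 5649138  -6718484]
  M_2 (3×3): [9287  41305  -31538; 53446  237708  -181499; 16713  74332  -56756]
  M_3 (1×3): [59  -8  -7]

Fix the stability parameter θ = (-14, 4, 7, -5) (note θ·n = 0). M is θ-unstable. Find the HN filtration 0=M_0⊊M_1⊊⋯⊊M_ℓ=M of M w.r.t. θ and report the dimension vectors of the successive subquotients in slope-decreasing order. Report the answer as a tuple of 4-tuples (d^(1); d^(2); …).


Via rank(M_{q-1}∘⋯∘M_p): M ≅ I[1,1], I[1,4], I[2,3]^2.
μ_θ-semistable layers: μ^(1)=7; μ^(2)=4; μ^(3)=2; μ^(4)=-14

((0, 0, 2, 0); (0, 2, 0, 0); (0, 1, 1, 1); (2, 0, 0, 0))
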